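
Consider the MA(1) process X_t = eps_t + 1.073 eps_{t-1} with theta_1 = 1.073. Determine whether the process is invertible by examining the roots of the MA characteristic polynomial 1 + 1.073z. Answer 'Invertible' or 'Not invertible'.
\text{Not invertible}

The MA(q) characteristic polynomial is P(z) = 1 + 1.073z.
Invertibility requires all roots to lie outside the unit circle, i.e. |z| > 1 for every root.
This is linear in z: 1 + (1.073) z = 0  =>  z = -1/(1.073) = -0.931966,  |z| = 0.931966.
Moduli of all roots: 0.9320.
All moduli strictly greater than 1? No.
Verdict: Not invertible.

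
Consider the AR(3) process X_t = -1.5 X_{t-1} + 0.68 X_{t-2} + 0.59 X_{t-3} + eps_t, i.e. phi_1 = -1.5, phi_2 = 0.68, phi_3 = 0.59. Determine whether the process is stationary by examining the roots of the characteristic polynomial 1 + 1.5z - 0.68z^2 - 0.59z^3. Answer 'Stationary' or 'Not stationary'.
\text{Not stationary}

The AR(p) characteristic polynomial is P(z) = 1 + 1.5z - 0.68z^2 - 0.59z^3.
Stationarity requires all roots to lie outside the unit circle, i.e. |z| > 1 for every root.
Degree 3: look for a simple real root z0 first, then factor out (1 - z/z0) and solve the remaining quadratic.
Testing z0 = -2: P(-2) = 1 + (1.5)(-2) + (-0.68)(-2)^2 + (-0.59)(-2)^3
  = 1 + (-3) + (-2.72) + (4.72) = 0.  So z_0 = -2 is a root, |z_0| = 2.
Divide out the factor (1 + 0.5 z) = (1 - z/z0) (since 1/z0 = -0.5):
  P(z) = (1 + 0.5 z)(1 + (1) z + (-1.18) z^2)
  [check: z-coef 1 - (-0.5) = 1.5; z^2-coef -1.18 - (-0.5)(1) = -0.68; z^3-coef -(-0.5)(-1.18) = -0.59.]
Remaining roots from the quadratic factor 1 + (1) z + (-1.18) z^2:
  Set 1 + (1) z + (-1.18) z^2 = 0, i.e. a z^2 + b z + c = 0 with a = -1.18, b = 1, c = 1.
  Discriminant D = b^2 - 4ac = (1)^2 - 4*(-1.18)*1 = 1 - (-4.72) = 5.72.
  D >= 0, so the roots are real: z = (-b +/- sqrt(D)) / (2a) = (-1 +/- 2.391652) / (-2.36).
    z_1 = (-1 + 2.391652) / (-2.36) = -0.5897,   |z_1| = 0.5897.
    z_2 = (-1 - 2.391652) / (-2.36) = 1.4371,   |z_2| = 1.4371.
Moduli of all roots: 2.0000, 0.5897, 1.4371.
All moduli strictly greater than 1? No.
Verdict: Not stationary.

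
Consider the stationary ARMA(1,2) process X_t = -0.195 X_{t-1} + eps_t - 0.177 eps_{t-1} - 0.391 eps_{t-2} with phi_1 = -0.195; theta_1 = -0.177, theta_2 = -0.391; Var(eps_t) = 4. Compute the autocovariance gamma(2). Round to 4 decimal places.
\gamma(2) = -1.3502

Multiply the model equation by X_{t-k} and take expectations. With theta_0 = psi_0 = 1 and psi_j the MA(infinity) weights, this gives
  gamma(k) - sum_i phi_i gamma(k-i) = c_k,
  c_k = sigma^2 * sum_{j=k..q} theta_j psi_{j-k}   (c_k = 0 for k > q),
using gamma(-m) = gamma(m).
psi-weights needed (psi_j = theta_j + sum_i phi_i psi_{j-i}):
  psi_1 = theta_1 + phi_1 = -0.177 + (-0.195) = -0.372
  psi_2 = theta_2 + phi_1 psi_1 = -0.391 + (-0.195)(-0.372) = -0.31846
Right-hand sides:
  c_0 = sigma^2 (1 + theta_1 psi_1 + theta_2 psi_2) = 4 * (1 + (-0.177)(-0.372) + (-0.391)(-0.31846)) = 4 * 1.190362 = 4.761447
  c_1 = sigma^2 (theta_1 + theta_2 psi_1) = 4 * (-0.177 + (-0.391)(-0.372)) = -0.126192
  c_2 = sigma^2 theta_2 = 4 * (-0.391) = -1.564
Equations for k = 0 and k = 1 (AR order 1):
  gamma(0) = phi_1 gamma(1) + c_0
  gamma(1) = phi_1 gamma(0) + c_1
Substituting the second into the first: gamma(0) (1 - phi_1^2) = c_0 + phi_1 c_1, so
  gamma(0) = (c_0 + phi_1 c_1) / (1 - phi_1^2) = (4.761447 + (-0.195)(-0.126192)) / (1 - (-0.195)^2) = 4.786055 / 0.961975 = 4.975238.
  gamma(1) = phi_1 gamma(0) + c_1 = (-0.195)(4.975238) + (-0.126192) = -1.096363.
For k = 2: gamma(2) = phi_1 gamma(1) + c_2
  = (-0.195)(-1.096363) + (-1.564) = -1.350209.
Therefore gamma(2) = -1.3502 (to 4 decimal places).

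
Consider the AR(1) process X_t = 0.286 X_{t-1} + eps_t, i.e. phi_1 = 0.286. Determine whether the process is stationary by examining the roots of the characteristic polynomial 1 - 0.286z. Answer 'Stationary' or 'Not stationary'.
\text{Stationary}

The AR(p) characteristic polynomial is P(z) = 1 - 0.286z.
Stationarity requires all roots to lie outside the unit circle, i.e. |z| > 1 for every root.
This is linear in z: 1 + (-0.286) z = 0  =>  z = -1/(-0.286) = 3.496503,  |z| = 3.496503.
Moduli of all roots: 3.4965.
All moduli strictly greater than 1? Yes.
Verdict: Stationary.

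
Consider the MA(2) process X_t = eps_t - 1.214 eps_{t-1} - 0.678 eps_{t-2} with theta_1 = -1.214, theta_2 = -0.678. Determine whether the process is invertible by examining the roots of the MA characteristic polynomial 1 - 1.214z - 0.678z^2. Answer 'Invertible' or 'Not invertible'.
\text{Not invertible}

The MA(q) characteristic polynomial is P(z) = 1 - 1.214z - 0.678z^2.
Invertibility requires all roots to lie outside the unit circle, i.e. |z| > 1 for every root.
Set 1 + (-1.214) z + (-0.678) z^2 = 0, i.e. a z^2 + b z + c = 0 with a = -0.678, b = -1.214, c = 1.
Discriminant D = b^2 - 4ac = (-1.214)^2 - 4*(-0.678)*1 = 1.473796 - (-2.712) = 4.185796.
D >= 0, so the roots are real: z = (-b +/- sqrt(D)) / (2a) = (1.214 +/- 2.045922) / (-1.356).
  z_1 = (1.214 + 2.045922) / (-1.356) = -2.4041,   |z_1| = 2.4041.
  z_2 = (1.214 - 2.045922) / (-1.356) = 0.6135,   |z_2| = 0.6135.
Moduli of all roots: 2.4041, 0.6135.
All moduli strictly greater than 1? No.
Verdict: Not invertible.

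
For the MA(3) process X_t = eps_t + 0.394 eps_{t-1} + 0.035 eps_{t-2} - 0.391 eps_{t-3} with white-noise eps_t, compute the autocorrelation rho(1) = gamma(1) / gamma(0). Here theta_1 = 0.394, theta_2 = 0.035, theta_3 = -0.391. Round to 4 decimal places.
\rho(1) = 0.3010

For an MA(q) process with theta_0 = 1, the autocovariance is
  gamma(k) = sigma^2 * sum_{i=0..q-k} theta_i * theta_{i+k},
and rho(k) = gamma(k) / gamma(0). Sigma^2 cancels.
  numerator   = (1)*(0.394) + (0.394)*(0.035) + (0.035)*(-0.391) = 0.394105.
  denominator = (1)^2 + (0.394)^2 + (0.035)^2 + (-0.391)^2 = 1.309342.
  rho(1) = 0.394105 / 1.309342 = 0.3010.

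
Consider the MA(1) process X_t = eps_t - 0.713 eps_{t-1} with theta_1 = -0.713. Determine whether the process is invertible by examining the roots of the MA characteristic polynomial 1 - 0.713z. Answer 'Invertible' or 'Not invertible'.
\text{Invertible}

The MA(q) characteristic polynomial is P(z) = 1 - 0.713z.
Invertibility requires all roots to lie outside the unit circle, i.e. |z| > 1 for every root.
This is linear in z: 1 + (-0.713) z = 0  =>  z = -1/(-0.713) = 1.402525,  |z| = 1.402525.
Moduli of all roots: 1.4025.
All moduli strictly greater than 1? Yes.
Verdict: Invertible.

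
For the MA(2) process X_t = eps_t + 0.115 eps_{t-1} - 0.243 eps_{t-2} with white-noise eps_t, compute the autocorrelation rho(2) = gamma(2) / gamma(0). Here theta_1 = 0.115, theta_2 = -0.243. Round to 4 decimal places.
\rho(2) = -0.2266

For an MA(q) process with theta_0 = 1, the autocovariance is
  gamma(k) = sigma^2 * sum_{i=0..q-k} theta_i * theta_{i+k},
and rho(k) = gamma(k) / gamma(0). Sigma^2 cancels.
  numerator   = (1)*(-0.243) = -0.243.
  denominator = (1)^2 + (0.115)^2 + (-0.243)^2 = 1.072274.
  rho(2) = -0.243 / 1.072274 = -0.2266.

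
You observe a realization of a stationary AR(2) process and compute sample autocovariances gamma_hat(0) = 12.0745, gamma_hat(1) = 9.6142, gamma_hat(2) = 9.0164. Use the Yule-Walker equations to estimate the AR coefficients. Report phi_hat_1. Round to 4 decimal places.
\hat\phi_{1} = 0.5510

The Yule-Walker equations for an AR(p) process read, in matrix form,
  Gamma_p phi = r_p,   with   (Gamma_p)_{ij} = gamma(|i - j|),
                       (r_p)_i = gamma(i),   i,j = 1..p.
Substitute the sample gammas (Toeplitz matrix and right-hand side of size 2):
  Gamma_p = [[12.0745, 9.6142], [9.6142, 12.0745]]
  r_p     = [9.6142, 9.0164]
Written out:
  12.0745 phi_1 + 9.6142 phi_2 = 9.6142
  9.6142 phi_1 + 12.0745 phi_2 = 9.0164
Solve by Cramer's rule:
  det = gamma(0)^2 - gamma(1)^2 = (12.0745)^2 - (9.6142)^2 = 145.79355025 - 92.43284164 = 53.36070861
  phi_hat_1 = [gamma(1) gamma(0) - gamma(1) gamma(2)] / det = [(9.6142)(12.0745) - (9.6142)(9.0164)] / 53.36070861 = 29.40118502 / 53.36070861 = 0.551
  phi_hat_2 = [gamma(0) gamma(2) - gamma(1)^2] / det = [(12.0745)(9.0164) - (9.6142)^2] / 53.36070861 = 16.43568016 / 53.36070861 = 0.308
So phi_hat = [0.5510, 0.3080].
Therefore phi_hat_1 = 0.5510.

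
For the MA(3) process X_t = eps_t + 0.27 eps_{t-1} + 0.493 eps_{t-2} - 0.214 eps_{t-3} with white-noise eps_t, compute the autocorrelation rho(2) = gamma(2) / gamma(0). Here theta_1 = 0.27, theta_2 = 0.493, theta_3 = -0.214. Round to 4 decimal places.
\rho(2) = 0.3196

For an MA(q) process with theta_0 = 1, the autocovariance is
  gamma(k) = sigma^2 * sum_{i=0..q-k} theta_i * theta_{i+k},
and rho(k) = gamma(k) / gamma(0). Sigma^2 cancels.
  numerator   = (1)*(0.493) + (0.27)*(-0.214) = 0.43522.
  denominator = (1)^2 + (0.27)^2 + (0.493)^2 + (-0.214)^2 = 1.361745.
  rho(2) = 0.43522 / 1.361745 = 0.3196.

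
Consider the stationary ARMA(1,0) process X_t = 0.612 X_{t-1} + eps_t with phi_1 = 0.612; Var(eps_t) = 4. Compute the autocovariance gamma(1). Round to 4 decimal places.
\gamma(1) = 3.9139

Multiply the model equation by X_{t-k} and take expectations. With theta_0 = psi_0 = 1 and psi_j the MA(infinity) weights, this gives
  gamma(k) - sum_i phi_i gamma(k-i) = c_k,
  c_k = sigma^2 * sum_{j=k..q} theta_j psi_{j-k}   (c_k = 0 for k > q),
using gamma(-m) = gamma(m).
Pure AR (q = 0): c_0 = sigma^2 = 4, c_k = 0 for k >= 1.
Equations for k = 0 and k = 1 (AR order 1):
  gamma(0) = phi_1 gamma(1) + c_0
  gamma(1) = phi_1 gamma(0) + c_1
Substituting the second into the first: gamma(0) (1 - phi_1^2) = c_0 + phi_1 c_1, so
  gamma(0) = c_0 / (1 - phi_1^2) = 4 / (1 - (0.612)^2) = 4 / 0.625456 = 6.395334.
  gamma(1) = phi_1 gamma(0) = (0.612)(6.395334) = 3.913944.
Therefore gamma(1) = 3.9139 (to 4 decimal places).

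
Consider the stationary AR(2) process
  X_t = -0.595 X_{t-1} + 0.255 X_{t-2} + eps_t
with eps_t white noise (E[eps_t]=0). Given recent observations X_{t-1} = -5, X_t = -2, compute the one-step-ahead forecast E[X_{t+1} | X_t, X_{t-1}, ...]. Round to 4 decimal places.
E[X_{t+1} \mid \mathcal F_t] = -0.0850

For an AR(p) model X_t = c + sum_i phi_i X_{t-i} + eps_t, the
one-step-ahead conditional mean is
  E[X_{t+1} | X_t, ...] = c + sum_i phi_i X_{t+1-i}.
Substitute known values:
  E[X_{t+1} | ...] = (-0.595) * (-2) + (0.255) * (-5)
                   = -0.0850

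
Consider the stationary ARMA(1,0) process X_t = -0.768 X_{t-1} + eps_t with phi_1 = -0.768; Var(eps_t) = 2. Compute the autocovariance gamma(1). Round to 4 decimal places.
\gamma(1) = -3.7447

Multiply the model equation by X_{t-k} and take expectations. With theta_0 = psi_0 = 1 and psi_j the MA(infinity) weights, this gives
  gamma(k) - sum_i phi_i gamma(k-i) = c_k,
  c_k = sigma^2 * sum_{j=k..q} theta_j psi_{j-k}   (c_k = 0 for k > q),
using gamma(-m) = gamma(m).
Pure AR (q = 0): c_0 = sigma^2 = 2, c_k = 0 for k >= 1.
Equations for k = 0 and k = 1 (AR order 1):
  gamma(0) = phi_1 gamma(1) + c_0
  gamma(1) = phi_1 gamma(0) + c_1
Substituting the second into the first: gamma(0) (1 - phi_1^2) = c_0 + phi_1 c_1, so
  gamma(0) = c_0 / (1 - phi_1^2) = 2 / (1 - (-0.768)^2) = 2 / 0.410176 = 4.875956.
  gamma(1) = phi_1 gamma(0) = (-0.768)(4.875956) = -3.744734.
Therefore gamma(1) = -3.7447 (to 4 decimal places).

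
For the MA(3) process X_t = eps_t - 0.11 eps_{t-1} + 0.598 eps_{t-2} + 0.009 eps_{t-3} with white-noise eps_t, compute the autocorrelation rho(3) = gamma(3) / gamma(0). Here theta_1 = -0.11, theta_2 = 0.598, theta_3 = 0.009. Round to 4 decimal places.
\rho(3) = 0.0066

For an MA(q) process with theta_0 = 1, the autocovariance is
  gamma(k) = sigma^2 * sum_{i=0..q-k} theta_i * theta_{i+k},
and rho(k) = gamma(k) / gamma(0). Sigma^2 cancels.
  numerator   = (1)*(0.009) = 0.009.
  denominator = (1)^2 + (-0.11)^2 + (0.598)^2 + (0.009)^2 = 1.369785.
  rho(3) = 0.009 / 1.369785 = 0.0066.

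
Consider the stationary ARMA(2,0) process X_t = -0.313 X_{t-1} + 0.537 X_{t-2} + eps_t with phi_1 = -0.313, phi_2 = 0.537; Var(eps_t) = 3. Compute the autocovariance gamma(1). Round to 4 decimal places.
\gamma(1) = -5.2485

Multiply the model equation by X_{t-k} and take expectations. With theta_0 = psi_0 = 1 and psi_j the MA(infinity) weights, this gives
  gamma(k) - sum_i phi_i gamma(k-i) = c_k,
  c_k = sigma^2 * sum_{j=k..q} theta_j psi_{j-k}   (c_k = 0 for k > q),
using gamma(-m) = gamma(m).
Pure AR (q = 0): c_0 = sigma^2 = 3, c_k = 0 for k >= 1.
Equations for k = 0, 1, 2 (AR order 2, c_2 = 0):
  (E0) gamma(0) = phi_1 gamma(1) + phi_2 gamma(2) + c_0
  (E1) gamma(1) = phi_1 gamma(0) + phi_2 gamma(1) + c_1
  (E2) gamma(2) = phi_1 gamma(1) + phi_2 gamma(0)
From (E1): gamma(1) = A gamma(0) + B with
  A = phi_1 / (1 - phi_2) = -0.313 / 0.463 = -0.676026,   B = c_1 / (1 - phi_2) = 0 / 0.463 = 0.
Insert (E2) into (E0): gamma(0) (1 - phi_2^2) = phi_1 (1 + phi_2) gamma(1) + c_0.
  phi_1 (1 + phi_2) = (-0.313)(1.537) = -0.481081,   1 - phi_2^2 = 0.711631.
Replace gamma(1) by A gamma(0) + B and collect gamma(0):
  gamma(0) [0.711631 - (-0.481081)(-0.676026)] = c_0 = 3
  gamma(0) * 0.386408 = 3
  gamma(0) = 3 / 0.386408 = 7.763819.
  gamma(1) = A gamma(0) = (-0.676026)(7.763819) = -5.248543.
Therefore gamma(1) = -5.2485 (to 4 decimal places).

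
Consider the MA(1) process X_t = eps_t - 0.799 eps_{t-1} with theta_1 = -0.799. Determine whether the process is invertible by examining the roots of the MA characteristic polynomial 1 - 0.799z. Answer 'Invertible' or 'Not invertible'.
\text{Invertible}

The MA(q) characteristic polynomial is P(z) = 1 - 0.799z.
Invertibility requires all roots to lie outside the unit circle, i.e. |z| > 1 for every root.
This is linear in z: 1 + (-0.799) z = 0  =>  z = -1/(-0.799) = 1.251564,  |z| = 1.251564.
Moduli of all roots: 1.2516.
All moduli strictly greater than 1? Yes.
Verdict: Invertible.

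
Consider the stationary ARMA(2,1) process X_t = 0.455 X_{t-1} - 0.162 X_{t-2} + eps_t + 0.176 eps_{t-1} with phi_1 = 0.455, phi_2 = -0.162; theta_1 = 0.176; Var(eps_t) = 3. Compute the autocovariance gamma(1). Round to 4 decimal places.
\gamma(1) = 2.1197

Multiply the model equation by X_{t-k} and take expectations. With theta_0 = psi_0 = 1 and psi_j the MA(infinity) weights, this gives
  gamma(k) - sum_i phi_i gamma(k-i) = c_k,
  c_k = sigma^2 * sum_{j=k..q} theta_j psi_{j-k}   (c_k = 0 for k > q),
using gamma(-m) = gamma(m).
psi-weights needed (psi_j = theta_j + sum_i phi_i psi_{j-i}):
  psi_1 = theta_1 + phi_1 = 0.176 + (0.455) = 0.631
Right-hand sides:
  c_0 = sigma^2 (1 + theta_1 psi_1) = 3 * (1 + (0.176)(0.631)) = 3 * 1.111056 = 3.333168
  c_1 = sigma^2 theta_1 = 3 * (0.176) = 0.528
  c_2 = 0
Equations for k = 0, 1, 2 (AR order 2, c_2 = 0):
  (E0) gamma(0) = phi_1 gamma(1) + phi_2 gamma(2) + c_0
  (E1) gamma(1) = phi_1 gamma(0) + phi_2 gamma(1) + c_1
  (E2) gamma(2) = phi_1 gamma(1) + phi_2 gamma(0)
From (E1): gamma(1) = A gamma(0) + B with
  A = phi_1 / (1 - phi_2) = 0.455 / 1.162 = 0.391566,   B = c_1 / (1 - phi_2) = 0.528 / 1.162 = 0.454389.
Insert (E2) into (E0): gamma(0) (1 - phi_2^2) = phi_1 (1 + phi_2) gamma(1) + c_0.
  phi_1 (1 + phi_2) = (0.455)(0.838) = 0.38129,   1 - phi_2^2 = 0.973756.
Replace gamma(1) by A gamma(0) + B and collect gamma(0):
  gamma(0) [0.973756 - (0.38129)(0.391566)] = (0.38129)(0.454389) + 3.333168
  gamma(0) * 0.824456 = 3.506422
  gamma(0) = 3.506422 / 0.824456 = 4.253014.
  gamma(1) = A gamma(0) + B = (0.391566)(4.253014) + (0.454389) = 2.119726.
Therefore gamma(1) = 2.1197 (to 4 decimal places).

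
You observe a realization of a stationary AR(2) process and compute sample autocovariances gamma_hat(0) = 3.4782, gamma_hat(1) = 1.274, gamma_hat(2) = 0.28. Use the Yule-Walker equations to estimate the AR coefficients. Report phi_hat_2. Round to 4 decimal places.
\hat\phi_{2} = -0.0620

The Yule-Walker equations for an AR(p) process read, in matrix form,
  Gamma_p phi = r_p,   with   (Gamma_p)_{ij} = gamma(|i - j|),
                       (r_p)_i = gamma(i),   i,j = 1..p.
Substitute the sample gammas (Toeplitz matrix and right-hand side of size 2):
  Gamma_p = [[3.4782, 1.274], [1.274, 3.4782]]
  r_p     = [1.274, 0.28]
Written out:
  3.4782 phi_1 + 1.274 phi_2 = 1.274
  1.274 phi_1 + 3.4782 phi_2 = 0.28
Solve by Cramer's rule:
  det = gamma(0)^2 - gamma(1)^2 = (3.4782)^2 - (1.274)^2 = 12.09787524 - 1.623076 = 10.47479924
  phi_hat_1 = [gamma(1) gamma(0) - gamma(1) gamma(2)] / det = [(1.274)(3.4782) - (1.274)(0.28)] / 10.47479924 = 4.0745068 / 10.47479924 = 0.389
  phi_hat_2 = [gamma(0) gamma(2) - gamma(1)^2] / det = [(3.4782)(0.28) - (1.274)^2] / 10.47479924 = -0.64918 / 10.47479924 = -0.062
So phi_hat = [0.3890, -0.0620].
Therefore phi_hat_2 = -0.0620.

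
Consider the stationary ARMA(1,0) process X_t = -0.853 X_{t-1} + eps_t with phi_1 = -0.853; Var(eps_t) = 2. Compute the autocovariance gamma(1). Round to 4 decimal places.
\gamma(1) = -6.2631

Multiply the model equation by X_{t-k} and take expectations. With theta_0 = psi_0 = 1 and psi_j the MA(infinity) weights, this gives
  gamma(k) - sum_i phi_i gamma(k-i) = c_k,
  c_k = sigma^2 * sum_{j=k..q} theta_j psi_{j-k}   (c_k = 0 for k > q),
using gamma(-m) = gamma(m).
Pure AR (q = 0): c_0 = sigma^2 = 2, c_k = 0 for k >= 1.
Equations for k = 0 and k = 1 (AR order 1):
  gamma(0) = phi_1 gamma(1) + c_0
  gamma(1) = phi_1 gamma(0) + c_1
Substituting the second into the first: gamma(0) (1 - phi_1^2) = c_0 + phi_1 c_1, so
  gamma(0) = c_0 / (1 - phi_1^2) = 2 / (1 - (-0.853)^2) = 2 / 0.272391 = 7.342386.
  gamma(1) = phi_1 gamma(0) = (-0.853)(7.342386) = -6.263056.
Therefore gamma(1) = -6.2631 (to 4 decimal places).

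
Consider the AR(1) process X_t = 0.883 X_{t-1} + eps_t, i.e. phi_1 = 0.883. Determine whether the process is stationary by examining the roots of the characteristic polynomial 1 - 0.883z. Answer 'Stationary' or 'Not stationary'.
\text{Stationary}

The AR(p) characteristic polynomial is P(z) = 1 - 0.883z.
Stationarity requires all roots to lie outside the unit circle, i.e. |z| > 1 for every root.
This is linear in z: 1 + (-0.883) z = 0  =>  z = -1/(-0.883) = 1.132503,  |z| = 1.132503.
Moduli of all roots: 1.1325.
All moduli strictly greater than 1? Yes.
Verdict: Stationary.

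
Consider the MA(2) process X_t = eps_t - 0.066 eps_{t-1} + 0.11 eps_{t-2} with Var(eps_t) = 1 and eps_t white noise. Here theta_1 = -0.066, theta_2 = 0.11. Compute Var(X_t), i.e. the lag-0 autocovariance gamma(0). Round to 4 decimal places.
\gamma(0) = 1.0165

For an MA(q) process X_t = eps_t + sum_i theta_i eps_{t-i} with
Var(eps_t) = sigma^2, the variance is
  gamma(0) = sigma^2 * (1 + sum_i theta_i^2).
  sum_i theta_i^2 = (-0.066)^2 + (0.11)^2 = 0.004356 + 0.0121 = 0.016456.
  gamma(0) = 1 * (1 + 0.016456) = 1 * 1.016456 = 1.016456, which rounds to 1.0165.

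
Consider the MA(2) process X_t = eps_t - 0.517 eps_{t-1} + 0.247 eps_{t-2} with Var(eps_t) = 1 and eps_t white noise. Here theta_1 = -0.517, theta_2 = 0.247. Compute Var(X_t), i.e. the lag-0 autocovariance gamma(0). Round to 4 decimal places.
\gamma(0) = 1.3283

For an MA(q) process X_t = eps_t + sum_i theta_i eps_{t-i} with
Var(eps_t) = sigma^2, the variance is
  gamma(0) = sigma^2 * (1 + sum_i theta_i^2).
  sum_i theta_i^2 = (-0.517)^2 + (0.247)^2 = 0.267289 + 0.061009 = 0.328298.
  gamma(0) = 1 * (1 + 0.328298) = 1 * 1.328298 = 1.328298, which rounds to 1.3283.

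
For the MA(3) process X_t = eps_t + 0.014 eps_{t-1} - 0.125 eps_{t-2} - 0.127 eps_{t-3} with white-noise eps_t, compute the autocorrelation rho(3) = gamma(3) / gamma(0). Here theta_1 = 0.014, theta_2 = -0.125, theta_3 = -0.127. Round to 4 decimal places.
\rho(3) = -0.1231

For an MA(q) process with theta_0 = 1, the autocovariance is
  gamma(k) = sigma^2 * sum_{i=0..q-k} theta_i * theta_{i+k},
and rho(k) = gamma(k) / gamma(0). Sigma^2 cancels.
  numerator   = (1)*(-0.127) = -0.127.
  denominator = (1)^2 + (0.014)^2 + (-0.125)^2 + (-0.127)^2 = 1.03195.
  rho(3) = -0.127 / 1.03195 = -0.1231.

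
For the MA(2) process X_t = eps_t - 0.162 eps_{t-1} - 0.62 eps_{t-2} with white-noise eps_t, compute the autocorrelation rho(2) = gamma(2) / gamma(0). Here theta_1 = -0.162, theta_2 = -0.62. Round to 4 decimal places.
\rho(2) = -0.4395

For an MA(q) process with theta_0 = 1, the autocovariance is
  gamma(k) = sigma^2 * sum_{i=0..q-k} theta_i * theta_{i+k},
and rho(k) = gamma(k) / gamma(0). Sigma^2 cancels.
  numerator   = (1)*(-0.62) = -0.62.
  denominator = (1)^2 + (-0.162)^2 + (-0.62)^2 = 1.410644.
  rho(2) = -0.62 / 1.410644 = -0.4395.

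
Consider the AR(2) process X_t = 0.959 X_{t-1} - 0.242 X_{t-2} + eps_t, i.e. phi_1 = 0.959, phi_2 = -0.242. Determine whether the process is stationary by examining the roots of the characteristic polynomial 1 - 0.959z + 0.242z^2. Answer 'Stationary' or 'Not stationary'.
\text{Stationary}

The AR(p) characteristic polynomial is P(z) = 1 - 0.959z + 0.242z^2.
Stationarity requires all roots to lie outside the unit circle, i.e. |z| > 1 for every root.
Set 1 + (-0.959) z + (0.242) z^2 = 0, i.e. a z^2 + b z + c = 0 with a = 0.242, b = -0.959, c = 1.
Discriminant D = b^2 - 4ac = (-0.959)^2 - 4*(0.242)*1 = 0.919681 - (0.968) = -0.048319.
D < 0, so the roots are the complex-conjugate pair z = (-b +/- i sqrt(-D)) / (2a) = 1.9814 +/- 0.4542i.
For a conjugate pair |z|^2 = z * conj(z) = (product of roots) = c/a = 1/(0.242) = 4.132231, so |z| = sqrt(4.132231) = 2.0328 for both roots.
Moduli of all roots: 2.0328, 2.0328.
All moduli strictly greater than 1? Yes.
Verdict: Stationary.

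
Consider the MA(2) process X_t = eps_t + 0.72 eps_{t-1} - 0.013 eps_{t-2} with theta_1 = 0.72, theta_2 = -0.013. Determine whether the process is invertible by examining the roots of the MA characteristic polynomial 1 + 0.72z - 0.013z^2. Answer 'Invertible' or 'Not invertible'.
\text{Invertible}

The MA(q) characteristic polynomial is P(z) = 1 + 0.72z - 0.013z^2.
Invertibility requires all roots to lie outside the unit circle, i.e. |z| > 1 for every root.
Set 1 + (0.72) z + (-0.013) z^2 = 0, i.e. a z^2 + b z + c = 0 with a = -0.013, b = 0.72, c = 1.
Discriminant D = b^2 - 4ac = (0.72)^2 - 4*(-0.013)*1 = 0.5184 - (-0.052) = 0.5704.
D >= 0, so the roots are real: z = (-b +/- sqrt(D)) / (2a) = (-0.72 +/- 0.755248) / (-0.026).
  z_1 = (-0.72 + 0.755248) / (-0.026) = -1.3557,   |z_1| = 1.3557.
  z_2 = (-0.72 - 0.755248) / (-0.026) = 56.7403,   |z_2| = 56.7403.
Moduli of all roots: 1.3557, 56.7403.
All moduli strictly greater than 1? Yes.
Verdict: Invertible.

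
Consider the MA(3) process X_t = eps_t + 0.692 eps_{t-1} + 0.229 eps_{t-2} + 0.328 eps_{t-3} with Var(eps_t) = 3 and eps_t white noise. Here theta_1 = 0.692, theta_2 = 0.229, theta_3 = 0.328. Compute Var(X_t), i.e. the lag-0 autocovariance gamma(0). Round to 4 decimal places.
\gamma(0) = 4.9167

For an MA(q) process X_t = eps_t + sum_i theta_i eps_{t-i} with
Var(eps_t) = sigma^2, the variance is
  gamma(0) = sigma^2 * (1 + sum_i theta_i^2).
  sum_i theta_i^2 = (0.692)^2 + (0.229)^2 + (0.328)^2 = 0.478864 + 0.052441 + 0.107584 = 0.638889.
  gamma(0) = 3 * (1 + 0.638889) = 3 * 1.638889 = 4.916667, which rounds to 4.9167.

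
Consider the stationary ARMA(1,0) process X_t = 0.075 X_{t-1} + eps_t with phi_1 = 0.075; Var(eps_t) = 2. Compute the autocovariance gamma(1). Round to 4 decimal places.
\gamma(1) = 0.1508

Multiply the model equation by X_{t-k} and take expectations. With theta_0 = psi_0 = 1 and psi_j the MA(infinity) weights, this gives
  gamma(k) - sum_i phi_i gamma(k-i) = c_k,
  c_k = sigma^2 * sum_{j=k..q} theta_j psi_{j-k}   (c_k = 0 for k > q),
using gamma(-m) = gamma(m).
Pure AR (q = 0): c_0 = sigma^2 = 2, c_k = 0 for k >= 1.
Equations for k = 0 and k = 1 (AR order 1):
  gamma(0) = phi_1 gamma(1) + c_0
  gamma(1) = phi_1 gamma(0) + c_1
Substituting the second into the first: gamma(0) (1 - phi_1^2) = c_0 + phi_1 c_1, so
  gamma(0) = c_0 / (1 - phi_1^2) = 2 / (1 - (0.075)^2) = 2 / 0.994375 = 2.011314.
  gamma(1) = phi_1 gamma(0) = (0.075)(2.011314) = 0.150849.
Therefore gamma(1) = 0.1508 (to 4 decimal places).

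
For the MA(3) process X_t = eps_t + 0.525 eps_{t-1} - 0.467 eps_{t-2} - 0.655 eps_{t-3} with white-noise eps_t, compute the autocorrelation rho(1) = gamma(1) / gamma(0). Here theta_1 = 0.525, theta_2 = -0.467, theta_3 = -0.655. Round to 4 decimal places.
\rho(1) = 0.3046

For an MA(q) process with theta_0 = 1, the autocovariance is
  gamma(k) = sigma^2 * sum_{i=0..q-k} theta_i * theta_{i+k},
and rho(k) = gamma(k) / gamma(0). Sigma^2 cancels.
  numerator   = (1)*(0.525) + (0.525)*(-0.467) + (-0.467)*(-0.655) = 0.58571.
  denominator = (1)^2 + (0.525)^2 + (-0.467)^2 + (-0.655)^2 = 1.922739.
  rho(1) = 0.58571 / 1.922739 = 0.3046.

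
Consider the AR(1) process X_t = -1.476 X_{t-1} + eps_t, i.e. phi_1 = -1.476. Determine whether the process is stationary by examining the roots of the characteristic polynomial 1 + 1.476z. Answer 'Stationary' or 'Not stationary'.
\text{Not stationary}

The AR(p) characteristic polynomial is P(z) = 1 + 1.476z.
Stationarity requires all roots to lie outside the unit circle, i.e. |z| > 1 for every root.
This is linear in z: 1 + (1.476) z = 0  =>  z = -1/(1.476) = -0.677507,  |z| = 0.677507.
Moduli of all roots: 0.6775.
All moduli strictly greater than 1? No.
Verdict: Not stationary.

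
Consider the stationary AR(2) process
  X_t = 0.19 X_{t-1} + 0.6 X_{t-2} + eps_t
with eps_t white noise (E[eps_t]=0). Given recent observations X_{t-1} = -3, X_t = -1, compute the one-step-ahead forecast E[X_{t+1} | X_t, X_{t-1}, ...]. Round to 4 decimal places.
E[X_{t+1} \mid \mathcal F_t] = -1.9900

For an AR(p) model X_t = c + sum_i phi_i X_{t-i} + eps_t, the
one-step-ahead conditional mean is
  E[X_{t+1} | X_t, ...] = c + sum_i phi_i X_{t+1-i}.
Substitute known values:
  E[X_{t+1} | ...] = (0.19) * (-1) + (0.6) * (-3)
                   = -1.9900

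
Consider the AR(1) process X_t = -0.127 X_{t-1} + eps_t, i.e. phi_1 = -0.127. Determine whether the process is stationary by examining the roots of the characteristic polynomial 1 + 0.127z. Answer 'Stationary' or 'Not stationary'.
\text{Stationary}

The AR(p) characteristic polynomial is P(z) = 1 + 0.127z.
Stationarity requires all roots to lie outside the unit circle, i.e. |z| > 1 for every root.
This is linear in z: 1 + (0.127) z = 0  =>  z = -1/(0.127) = -7.874016,  |z| = 7.874016.
Moduli of all roots: 7.8740.
All moduli strictly greater than 1? Yes.
Verdict: Stationary.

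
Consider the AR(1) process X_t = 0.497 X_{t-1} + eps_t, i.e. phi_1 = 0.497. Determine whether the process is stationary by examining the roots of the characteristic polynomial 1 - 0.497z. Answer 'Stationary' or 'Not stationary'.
\text{Stationary}

The AR(p) characteristic polynomial is P(z) = 1 - 0.497z.
Stationarity requires all roots to lie outside the unit circle, i.e. |z| > 1 for every root.
This is linear in z: 1 + (-0.497) z = 0  =>  z = -1/(-0.497) = 2.012072,  |z| = 2.012072.
Moduli of all roots: 2.0121.
All moduli strictly greater than 1? Yes.
Verdict: Stationary.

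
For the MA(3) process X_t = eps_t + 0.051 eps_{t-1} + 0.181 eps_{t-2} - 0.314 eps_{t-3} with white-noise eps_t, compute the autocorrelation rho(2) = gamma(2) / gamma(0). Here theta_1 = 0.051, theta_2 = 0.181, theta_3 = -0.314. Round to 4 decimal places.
\rho(2) = 0.1455

For an MA(q) process with theta_0 = 1, the autocovariance is
  gamma(k) = sigma^2 * sum_{i=0..q-k} theta_i * theta_{i+k},
and rho(k) = gamma(k) / gamma(0). Sigma^2 cancels.
  numerator   = (1)*(0.181) + (0.051)*(-0.314) = 0.164986.
  denominator = (1)^2 + (0.051)^2 + (0.181)^2 + (-0.314)^2 = 1.133958.
  rho(2) = 0.164986 / 1.133958 = 0.1455.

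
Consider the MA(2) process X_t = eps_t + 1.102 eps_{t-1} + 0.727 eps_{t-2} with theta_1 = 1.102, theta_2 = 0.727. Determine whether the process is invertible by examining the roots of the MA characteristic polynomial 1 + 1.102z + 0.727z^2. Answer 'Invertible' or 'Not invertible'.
\text{Invertible}

The MA(q) characteristic polynomial is P(z) = 1 + 1.102z + 0.727z^2.
Invertibility requires all roots to lie outside the unit circle, i.e. |z| > 1 for every root.
Set 1 + (1.102) z + (0.727) z^2 = 0, i.e. a z^2 + b z + c = 0 with a = 0.727, b = 1.102, c = 1.
Discriminant D = b^2 - 4ac = (1.102)^2 - 4*(0.727)*1 = 1.214404 - (2.908) = -1.693596.
D < 0, so the roots are the complex-conjugate pair z = (-b +/- i sqrt(-D)) / (2a) = -0.7579 +/- 0.895i.
For a conjugate pair |z|^2 = z * conj(z) = (product of roots) = c/a = 1/(0.727) = 1.375516, so |z| = sqrt(1.375516) = 1.1728 for both roots.
Moduli of all roots: 1.1728, 1.1728.
All moduli strictly greater than 1? Yes.
Verdict: Invertible.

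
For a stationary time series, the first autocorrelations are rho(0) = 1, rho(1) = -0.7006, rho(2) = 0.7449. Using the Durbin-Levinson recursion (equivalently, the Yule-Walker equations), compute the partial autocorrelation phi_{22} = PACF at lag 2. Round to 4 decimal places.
\phi_{22} = 0.4990

The PACF at lag k is phi_{kk}, the last component of the solution
to the Yule-Walker system G_k phi = r_k where
  (G_k)_{ij} = rho(|i - j|), (r_k)_i = rho(i), i,j = 1..k.
Equivalently, Durbin-Levinson gives phi_{kk} iteratively:
  phi_{11} = rho(1)
  phi_{kk} = [rho(k) - sum_{j=1..k-1} phi_{k-1,j} rho(k-j)]
            / [1 - sum_{j=1..k-1} phi_{k-1,j} rho(j)],
  phi_{k,j} = phi_{k-1,j} - phi_{kk} phi_{k-1,k-j},  j = 1..k-1.
Step k = 1:
  phi_11 = rho(1) = -0.7006.
Step k = 2:
  phi_22 = [rho(2) - phi_11 rho(1)] / [1 - phi_11 rho(1)] = [0.7449 - (-0.7006)(-0.7006)] / [1 - (-0.7006)(-0.7006)]
         = 0.25405964 / 0.50915964 = 0.499.
Therefore phi_{22} = 0.4990.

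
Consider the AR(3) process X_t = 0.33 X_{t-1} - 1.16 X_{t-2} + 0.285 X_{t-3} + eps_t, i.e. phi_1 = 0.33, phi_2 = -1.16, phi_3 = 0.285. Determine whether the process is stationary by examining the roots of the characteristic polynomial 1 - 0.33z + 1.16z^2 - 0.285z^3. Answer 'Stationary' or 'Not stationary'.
\text{Not stationary}

The AR(p) characteristic polynomial is P(z) = 1 - 0.33z + 1.16z^2 - 0.285z^3.
Stationarity requires all roots to lie outside the unit circle, i.e. |z| > 1 for every root.
Degree 3: look for a simple real root z0 first, then factor out (1 - z/z0) and solve the remaining quadratic.
Testing z0 = 4: P(4) = 1 + (-0.33)(4) + (1.16)(4)^2 + (-0.285)(4)^3
  = 1 + (-1.32) + (18.56) + (-18.24) = 0.  So z_0 = 4 is a root, |z_0| = 4.
Divide out the factor (1 - 0.25 z) = (1 - z/z0) (since 1/z0 = 0.25):
  P(z) = (1 - 0.25 z)(1 + (-0.08) z + (1.14) z^2)
  [check: z-coef -0.08 - (0.25) = -0.33; z^2-coef 1.14 - (0.25)(-0.08) = 1.16; z^3-coef -(0.25)(1.14) = -0.285.]
Remaining roots from the quadratic factor 1 + (-0.08) z + (1.14) z^2:
  Set 1 + (-0.08) z + (1.14) z^2 = 0, i.e. a z^2 + b z + c = 0 with a = 1.14, b = -0.08, c = 1.
  Discriminant D = b^2 - 4ac = (-0.08)^2 - 4*(1.14)*1 = 0.0064 - (4.56) = -4.5536.
  D < 0, so the roots are the complex-conjugate pair z = (-b +/- i sqrt(-D)) / (2a) = 0.0351 +/- 0.9359i.
  For a conjugate pair |z|^2 = z * conj(z) = (product of roots) = c/a = 1/(1.14) = 0.877193, so |z| = sqrt(0.877193) = 0.9366 for both roots.
Moduli of all roots: 4.0000, 0.9366, 0.9366.
All moduli strictly greater than 1? No.
Verdict: Not stationary.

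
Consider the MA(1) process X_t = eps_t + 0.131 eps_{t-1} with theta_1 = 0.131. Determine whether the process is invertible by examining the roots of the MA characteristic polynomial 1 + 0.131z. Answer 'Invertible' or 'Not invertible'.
\text{Invertible}

The MA(q) characteristic polynomial is P(z) = 1 + 0.131z.
Invertibility requires all roots to lie outside the unit circle, i.e. |z| > 1 for every root.
This is linear in z: 1 + (0.131) z = 0  =>  z = -1/(0.131) = -7.633588,  |z| = 7.633588.
Moduli of all roots: 7.6336.
All moduli strictly greater than 1? Yes.
Verdict: Invertible.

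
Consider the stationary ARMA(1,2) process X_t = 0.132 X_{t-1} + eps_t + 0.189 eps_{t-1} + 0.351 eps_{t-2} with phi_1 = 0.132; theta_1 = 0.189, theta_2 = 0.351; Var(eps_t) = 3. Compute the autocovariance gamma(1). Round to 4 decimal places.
\gamma(1) = 1.4042

Multiply the model equation by X_{t-k} and take expectations. With theta_0 = psi_0 = 1 and psi_j the MA(infinity) weights, this gives
  gamma(k) - sum_i phi_i gamma(k-i) = c_k,
  c_k = sigma^2 * sum_{j=k..q} theta_j psi_{j-k}   (c_k = 0 for k > q),
using gamma(-m) = gamma(m).
psi-weights needed (psi_j = theta_j + sum_i phi_i psi_{j-i}):
  psi_1 = theta_1 + phi_1 = 0.189 + (0.132) = 0.321
  psi_2 = theta_2 + phi_1 psi_1 = 0.351 + (0.132)(0.321) = 0.393372
Right-hand sides:
  c_0 = sigma^2 (1 + theta_1 psi_1 + theta_2 psi_2) = 3 * (1 + (0.189)(0.321) + (0.351)(0.393372)) = 3 * 1.198743 = 3.596228
  c_1 = sigma^2 (theta_1 + theta_2 psi_1) = 3 * (0.189 + (0.351)(0.321)) = 0.905013
  c_2 = sigma^2 theta_2 = 3 * (0.351) = 1.053
Equations for k = 0 and k = 1 (AR order 1):
  gamma(0) = phi_1 gamma(1) + c_0
  gamma(1) = phi_1 gamma(0) + c_1
Substituting the second into the first: gamma(0) (1 - phi_1^2) = c_0 + phi_1 c_1, so
  gamma(0) = (c_0 + phi_1 c_1) / (1 - phi_1^2) = (3.596228 + (0.132)(0.905013)) / (1 - (0.132)^2) = 3.715689 / 0.982576 = 3.78158.
  gamma(1) = phi_1 gamma(0) + c_1 = (0.132)(3.78158) + (0.905013) = 1.404182.
Therefore gamma(1) = 1.4042 (to 4 decimal places).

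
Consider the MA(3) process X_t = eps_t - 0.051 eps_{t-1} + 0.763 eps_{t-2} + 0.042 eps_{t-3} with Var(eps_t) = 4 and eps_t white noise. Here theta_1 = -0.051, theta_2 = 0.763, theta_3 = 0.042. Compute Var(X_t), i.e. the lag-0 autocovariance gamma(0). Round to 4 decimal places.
\gamma(0) = 6.3461

For an MA(q) process X_t = eps_t + sum_i theta_i eps_{t-i} with
Var(eps_t) = sigma^2, the variance is
  gamma(0) = sigma^2 * (1 + sum_i theta_i^2).
  sum_i theta_i^2 = (-0.051)^2 + (0.763)^2 + (0.042)^2 = 0.002601 + 0.582169 + 0.001764 = 0.586534.
  gamma(0) = 4 * (1 + 0.586534) = 4 * 1.586534 = 6.346136, which rounds to 6.3461.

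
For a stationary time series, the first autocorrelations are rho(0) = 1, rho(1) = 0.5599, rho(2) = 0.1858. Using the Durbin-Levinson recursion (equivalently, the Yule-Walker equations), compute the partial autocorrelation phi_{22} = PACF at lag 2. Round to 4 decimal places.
\phi_{22} = -0.1860

The PACF at lag k is phi_{kk}, the last component of the solution
to the Yule-Walker system G_k phi = r_k where
  (G_k)_{ij} = rho(|i - j|), (r_k)_i = rho(i), i,j = 1..k.
Equivalently, Durbin-Levinson gives phi_{kk} iteratively:
  phi_{11} = rho(1)
  phi_{kk} = [rho(k) - sum_{j=1..k-1} phi_{k-1,j} rho(k-j)]
            / [1 - sum_{j=1..k-1} phi_{k-1,j} rho(j)],
  phi_{k,j} = phi_{k-1,j} - phi_{kk} phi_{k-1,k-j},  j = 1..k-1.
Step k = 1:
  phi_11 = rho(1) = 0.5599.
Step k = 2:
  phi_22 = [rho(2) - phi_11 rho(1)] / [1 - phi_11 rho(1)] = [0.1858 - (0.5599)(0.5599)] / [1 - (0.5599)(0.5599)]
         = -0.12768801 / 0.68651199 = -0.186.
Therefore phi_{22} = -0.1860.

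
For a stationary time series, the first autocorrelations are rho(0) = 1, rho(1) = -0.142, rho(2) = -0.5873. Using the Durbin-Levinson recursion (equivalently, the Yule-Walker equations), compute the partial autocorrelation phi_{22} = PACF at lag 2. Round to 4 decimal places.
\phi_{22} = -0.6200

The PACF at lag k is phi_{kk}, the last component of the solution
to the Yule-Walker system G_k phi = r_k where
  (G_k)_{ij} = rho(|i - j|), (r_k)_i = rho(i), i,j = 1..k.
Equivalently, Durbin-Levinson gives phi_{kk} iteratively:
  phi_{11} = rho(1)
  phi_{kk} = [rho(k) - sum_{j=1..k-1} phi_{k-1,j} rho(k-j)]
            / [1 - sum_{j=1..k-1} phi_{k-1,j} rho(j)],
  phi_{k,j} = phi_{k-1,j} - phi_{kk} phi_{k-1,k-j},  j = 1..k-1.
Step k = 1:
  phi_11 = rho(1) = -0.142.
Step k = 2:
  phi_22 = [rho(2) - phi_11 rho(1)] / [1 - phi_11 rho(1)] = [-0.5873 - (-0.142)(-0.142)] / [1 - (-0.142)(-0.142)]
         = -0.607464 / 0.979836 = -0.62.
Therefore phi_{22} = -0.6200.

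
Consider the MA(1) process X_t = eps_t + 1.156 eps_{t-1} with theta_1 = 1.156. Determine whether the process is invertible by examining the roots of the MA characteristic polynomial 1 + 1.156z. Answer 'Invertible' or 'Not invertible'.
\text{Not invertible}

The MA(q) characteristic polynomial is P(z) = 1 + 1.156z.
Invertibility requires all roots to lie outside the unit circle, i.e. |z| > 1 for every root.
This is linear in z: 1 + (1.156) z = 0  =>  z = -1/(1.156) = -0.865052,  |z| = 0.865052.
Moduli of all roots: 0.8651.
All moduli strictly greater than 1? No.
Verdict: Not invertible.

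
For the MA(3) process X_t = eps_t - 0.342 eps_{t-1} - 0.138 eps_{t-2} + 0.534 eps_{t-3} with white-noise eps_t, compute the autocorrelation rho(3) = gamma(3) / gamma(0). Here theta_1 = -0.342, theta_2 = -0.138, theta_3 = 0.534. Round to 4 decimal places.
\rho(3) = 0.3757

For an MA(q) process with theta_0 = 1, the autocovariance is
  gamma(k) = sigma^2 * sum_{i=0..q-k} theta_i * theta_{i+k},
and rho(k) = gamma(k) / gamma(0). Sigma^2 cancels.
  numerator   = (1)*(0.534) = 0.534.
  denominator = (1)^2 + (-0.342)^2 + (-0.138)^2 + (0.534)^2 = 1.421164.
  rho(3) = 0.534 / 1.421164 = 0.3757.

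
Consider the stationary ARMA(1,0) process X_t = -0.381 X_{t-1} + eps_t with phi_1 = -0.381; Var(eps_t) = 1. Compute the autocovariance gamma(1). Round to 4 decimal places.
\gamma(1) = -0.4457

Multiply the model equation by X_{t-k} and take expectations. With theta_0 = psi_0 = 1 and psi_j the MA(infinity) weights, this gives
  gamma(k) - sum_i phi_i gamma(k-i) = c_k,
  c_k = sigma^2 * sum_{j=k..q} theta_j psi_{j-k}   (c_k = 0 for k > q),
using gamma(-m) = gamma(m).
Pure AR (q = 0): c_0 = sigma^2 = 1, c_k = 0 for k >= 1.
Equations for k = 0 and k = 1 (AR order 1):
  gamma(0) = phi_1 gamma(1) + c_0
  gamma(1) = phi_1 gamma(0) + c_1
Substituting the second into the first: gamma(0) (1 - phi_1^2) = c_0 + phi_1 c_1, so
  gamma(0) = c_0 / (1 - phi_1^2) = 1 / (1 - (-0.381)^2) = 1 / 0.854839 = 1.169811.
  gamma(1) = phi_1 gamma(0) = (-0.381)(1.169811) = -0.445698.
Therefore gamma(1) = -0.4457 (to 4 decimal places).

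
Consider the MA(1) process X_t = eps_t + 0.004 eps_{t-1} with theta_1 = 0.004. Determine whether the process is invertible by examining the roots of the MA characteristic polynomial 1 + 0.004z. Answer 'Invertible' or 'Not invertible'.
\text{Invertible}

The MA(q) characteristic polynomial is P(z) = 1 + 0.004z.
Invertibility requires all roots to lie outside the unit circle, i.e. |z| > 1 for every root.
This is linear in z: 1 + (0.004) z = 0  =>  z = -1/(0.004) = -250,  |z| = 250.
Moduli of all roots: 250.0000.
All moduli strictly greater than 1? Yes.
Verdict: Invertible.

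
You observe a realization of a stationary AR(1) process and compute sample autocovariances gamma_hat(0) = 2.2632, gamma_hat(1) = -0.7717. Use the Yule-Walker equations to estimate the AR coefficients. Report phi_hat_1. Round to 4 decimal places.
\hat\phi_{1} = -0.3410

The Yule-Walker equations for an AR(p) process read, in matrix form,
  Gamma_p phi = r_p,   with   (Gamma_p)_{ij} = gamma(|i - j|),
                       (r_p)_i = gamma(i),   i,j = 1..p.
Substitute the sample gammas (Toeplitz matrix and right-hand side of size 1):
  Gamma_p = [[2.2632]]
  r_p     = [-0.7717]
With p = 1 this is the single equation gamma(0) phi_1 = gamma(1):
  phi_hat_1 = gamma(1) / gamma(0) = -0.7717 / 2.2632 = -0.3410.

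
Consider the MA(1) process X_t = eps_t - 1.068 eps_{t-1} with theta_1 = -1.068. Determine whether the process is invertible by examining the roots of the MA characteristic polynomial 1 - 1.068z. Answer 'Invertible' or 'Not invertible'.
\text{Not invertible}

The MA(q) characteristic polynomial is P(z) = 1 - 1.068z.
Invertibility requires all roots to lie outside the unit circle, i.e. |z| > 1 for every root.
This is linear in z: 1 + (-1.068) z = 0  =>  z = -1/(-1.068) = 0.93633,  |z| = 0.93633.
Moduli of all roots: 0.9363.
All moduli strictly greater than 1? No.
Verdict: Not invertible.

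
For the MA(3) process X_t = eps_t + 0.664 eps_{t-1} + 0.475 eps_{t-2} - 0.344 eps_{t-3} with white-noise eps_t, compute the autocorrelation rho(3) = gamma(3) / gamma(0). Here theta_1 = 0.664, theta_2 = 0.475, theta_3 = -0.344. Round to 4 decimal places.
\rho(3) = -0.1927

For an MA(q) process with theta_0 = 1, the autocovariance is
  gamma(k) = sigma^2 * sum_{i=0..q-k} theta_i * theta_{i+k},
and rho(k) = gamma(k) / gamma(0). Sigma^2 cancels.
  numerator   = (1)*(-0.344) = -0.344.
  denominator = (1)^2 + (0.664)^2 + (0.475)^2 + (-0.344)^2 = 1.784857.
  rho(3) = -0.344 / 1.784857 = -0.1927.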